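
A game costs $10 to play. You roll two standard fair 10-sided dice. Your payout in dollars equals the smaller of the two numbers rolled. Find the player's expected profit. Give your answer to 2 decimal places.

Distribution of the smaller of the two numbers rolled: 1 w.p. 19/100, 2 w.p. 17/100, 3 w.p. 3/20, 4 w.p. 13/100, 5 w.p. 11/100, 6 w.p. 9/100, …
E[payout] = (19/100)·1 + (17/100)·2 + (3/20)·3 + (13/100)·4 + (11/100)·5 + (9/100)·6 + (7/100)·7 + (1/20)·8 + (3/100)·9 + (1/100)·10 = 77/20
Expected profit = 77/20 − 10 = -123/20 ≈ -$6.15

-$6.15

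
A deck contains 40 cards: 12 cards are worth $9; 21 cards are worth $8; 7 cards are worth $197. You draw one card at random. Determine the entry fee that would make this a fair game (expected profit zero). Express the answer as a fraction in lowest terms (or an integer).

E[payout] = (12/40)·9 + (21/40)·8 + (7/40)·197 = 331/8
Fair fee = E[payout] = 331/8

331/8 dollars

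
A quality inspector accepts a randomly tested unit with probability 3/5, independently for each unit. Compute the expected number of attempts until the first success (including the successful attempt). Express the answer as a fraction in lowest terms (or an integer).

5/3

For a geometric distribution, E[trials] = 1/p = 1/(3/5) = 5/3.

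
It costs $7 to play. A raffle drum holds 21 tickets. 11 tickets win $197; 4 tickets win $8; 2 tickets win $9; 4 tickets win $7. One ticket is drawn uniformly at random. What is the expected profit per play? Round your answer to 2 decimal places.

E[payout] = (11/21)·197 + (4/21)·8 + (2/21)·9 + (4/21)·7 = 2245/21
Expected profit = 2245/21 − 7 = 2098/21 ≈ $99.90

$99.90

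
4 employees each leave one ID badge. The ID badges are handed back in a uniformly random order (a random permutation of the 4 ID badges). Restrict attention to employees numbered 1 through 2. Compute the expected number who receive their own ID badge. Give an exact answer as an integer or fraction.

1/2

Let Xᵢ = 1 if person i gets their own ID badge. For each i, P(Xᵢ=1) = 1/4.
By linearity of expectation, E[X₁+…+X_2] = 2·(1/4) = 1/2.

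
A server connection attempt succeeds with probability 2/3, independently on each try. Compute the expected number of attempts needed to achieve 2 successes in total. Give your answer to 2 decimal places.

By linearity (sum of 2 independent geometric waits), E[trials] = 2/p = 2/(2/3) = 3.
≈ 3.00

3.00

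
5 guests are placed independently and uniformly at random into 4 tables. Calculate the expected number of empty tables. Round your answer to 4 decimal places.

Let Xⱼ=1 if table j is empty. P(Xⱼ=1) = ((4-1)/4)^5 = 243/1024.
By linearity, E[#empty] = 4·243/1024 = 243/256.
≈ 0.9492

0.9492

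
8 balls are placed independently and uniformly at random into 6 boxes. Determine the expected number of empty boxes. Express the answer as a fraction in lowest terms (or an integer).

390625/279936

Let Xⱼ=1 if box j is empty. P(Xⱼ=1) = ((6-1)/6)^8 = 390625/1679616.
By linearity, E[#empty] = 6·390625/1679616 = 390625/279936.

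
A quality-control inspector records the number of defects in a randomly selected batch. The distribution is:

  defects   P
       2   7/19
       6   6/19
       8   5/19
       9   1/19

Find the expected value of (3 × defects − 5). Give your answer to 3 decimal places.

E[3x-5] = (7/19)·1 + (6/19)·13 + (5/19)·19 + (1/19)·22
     = 202/19 ≈ 10.632

10.632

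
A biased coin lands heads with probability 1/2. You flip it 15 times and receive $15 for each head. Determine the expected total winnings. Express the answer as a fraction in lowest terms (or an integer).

E[#heads] = 15·1/2 = 15/2 (linearity over flips).
E[winnings] = 15·15/2 = 225/2.

225/2 dollars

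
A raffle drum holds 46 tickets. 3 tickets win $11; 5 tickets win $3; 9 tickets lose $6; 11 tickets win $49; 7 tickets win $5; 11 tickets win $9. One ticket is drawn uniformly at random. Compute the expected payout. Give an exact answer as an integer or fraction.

29/2 dollars

E[payout] = (3/46)·11 + (5/46)·3 + (9/46)·(-6) + (11/46)·49 + (7/46)·5 + (11/46)·9 = 29/2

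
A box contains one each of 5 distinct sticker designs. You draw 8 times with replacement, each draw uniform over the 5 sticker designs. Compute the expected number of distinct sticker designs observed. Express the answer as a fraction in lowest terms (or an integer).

325089/78125

Let Xⱼ=1 if type j appears at least once. P(Xⱼ=1) = 1 − ((5−1)/5)^8 = 325089/390625.
E[#distinct] = 5·325089/390625 = 325089/78125.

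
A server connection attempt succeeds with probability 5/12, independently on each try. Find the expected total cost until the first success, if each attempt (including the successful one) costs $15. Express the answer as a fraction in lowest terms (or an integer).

$36

E[#attempts] = 1/p = 12/5; E[cost] = 15·12/5 = 36.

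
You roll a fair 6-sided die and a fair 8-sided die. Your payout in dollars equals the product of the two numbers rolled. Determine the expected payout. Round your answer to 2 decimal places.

Distribution of the product of the two numbers rolled: 1 w.p. 1/48, 2 w.p. 1/24, 3 w.p. 1/24, 4 w.p. 1/16, 5 w.p. 1/24, 6 w.p. 1/12, …
E[payout] = (1/48)·1 + (1/24)·2 + (1/24)·3 + (1/16)·4 + (1/24)·5 + (1/12)·6 + (1/48)·7 + (1/16)·8 + (1/48)·9 + (1/24)·10 + (1/12)·12 + (1/48)·14 + (1/24)·15 + (1/24)·16 + (1/24)·18 + (1/24)·20 + (1/48)·21 + (1/16)·24 + (1/48)·25 + (1/48)·28 + (1/24)·30 + (1/48)·32 + (1/48)·35 + (1/48)·36 + (1/48)·40 + (1/48)·42 + (1/48)·48 = 63/4
≈ $15.75

$15.75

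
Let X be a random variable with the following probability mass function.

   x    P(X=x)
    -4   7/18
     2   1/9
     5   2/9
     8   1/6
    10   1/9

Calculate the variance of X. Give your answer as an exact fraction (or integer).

2354/81

E[X] = (7/18)·(-4) + (1/9)·2 + (2/9)·5 + (1/6)·8 + (1/9)·10 = 20/9
E[X²] = (7/18)·16 + (1/9)·4 + (2/9)·25 + (1/6)·64 + (1/9)·100 = 34
Var(X) = 34 − (20/9)² = 2354/81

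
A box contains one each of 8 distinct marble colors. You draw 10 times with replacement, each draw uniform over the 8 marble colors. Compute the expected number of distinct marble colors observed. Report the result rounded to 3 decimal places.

5.895

Let Xⱼ=1 if type j appears at least once. P(Xⱼ=1) = 1 − ((8−1)/8)^10 = 791266575/1073741824.
E[#distinct] = 8·791266575/1073741824 = 791266575/134217728.
≈ 5.895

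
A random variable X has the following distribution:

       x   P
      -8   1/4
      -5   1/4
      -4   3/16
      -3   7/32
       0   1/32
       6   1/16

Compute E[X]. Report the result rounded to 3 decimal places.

E[X] = (1/4)·(-8) + (1/4)·(-5) + (3/16)·(-4) + (7/32)·(-3) + (1/32)·0 + (1/16)·6
     = -137/32 ≈ -4.281

-4.281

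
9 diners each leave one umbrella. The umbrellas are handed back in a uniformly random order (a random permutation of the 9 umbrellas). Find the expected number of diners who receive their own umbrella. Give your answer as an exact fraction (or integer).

Let Xᵢ = 1 if person i gets their own umbrella. For each i, P(Xᵢ=1) = 1/9.
By linearity of expectation, E[X₁+…+X_9] = 9·(1/9) = 1.

1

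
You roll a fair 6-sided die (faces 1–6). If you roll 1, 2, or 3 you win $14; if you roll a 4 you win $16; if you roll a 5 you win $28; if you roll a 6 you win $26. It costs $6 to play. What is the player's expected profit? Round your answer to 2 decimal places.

$12.67

E[payout] = (1/2)·14 + (1/6)·16 + (1/6)·26 + (1/6)·28 = 56/3
Expected profit = 56/3 − 6 = 38/3 ≈ $12.67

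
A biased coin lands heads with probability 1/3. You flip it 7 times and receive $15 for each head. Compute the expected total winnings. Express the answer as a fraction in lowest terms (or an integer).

$35

E[#heads] = 7·1/3 = 7/3 (linearity over flips).
E[winnings] = 15·7/3 = 35.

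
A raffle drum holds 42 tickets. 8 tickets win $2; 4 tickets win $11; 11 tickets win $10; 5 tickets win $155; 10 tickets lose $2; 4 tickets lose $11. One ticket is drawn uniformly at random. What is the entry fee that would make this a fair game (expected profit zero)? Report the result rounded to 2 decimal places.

E[payout] = (8/42)·2 + (4/42)·11 + (11/42)·10 + (5/42)·155 + (10/42)·(-2) + (4/42)·(-11) = 881/42
Fair fee = E[payout] = 881/42 ≈ $20.98

$20.98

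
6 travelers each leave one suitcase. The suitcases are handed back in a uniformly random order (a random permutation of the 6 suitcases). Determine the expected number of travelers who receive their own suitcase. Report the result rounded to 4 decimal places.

1.0000

Let Xᵢ = 1 if person i gets their own suitcase. For each i, P(Xᵢ=1) = 1/6.
By linearity of expectation, E[X₁+…+X_6] = 6·(1/6) = 1.
≈ 1.0000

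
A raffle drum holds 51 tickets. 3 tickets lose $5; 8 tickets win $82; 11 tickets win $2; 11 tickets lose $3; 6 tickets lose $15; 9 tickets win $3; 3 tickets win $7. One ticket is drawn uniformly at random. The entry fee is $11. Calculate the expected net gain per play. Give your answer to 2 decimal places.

$0.53

E[payout] = (3/51)·(-5) + (8/51)·82 + (11/51)·2 + (11/51)·(-3) + (6/51)·(-15) + (9/51)·3 + (3/51)·7 = 196/17
Expected profit = 196/17 − 11 = 9/17 ≈ $0.53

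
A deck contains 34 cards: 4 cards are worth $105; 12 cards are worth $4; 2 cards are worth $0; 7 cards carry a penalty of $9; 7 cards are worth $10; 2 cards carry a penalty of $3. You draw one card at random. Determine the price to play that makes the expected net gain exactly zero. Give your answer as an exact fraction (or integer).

E[payout] = (4/34)·105 + (12/34)·4 + (2/34)·0 + (7/34)·(-9) + (7/34)·10 + (2/34)·(-3) = 469/34
Fair fee = E[payout] = 469/34

469/34 dollars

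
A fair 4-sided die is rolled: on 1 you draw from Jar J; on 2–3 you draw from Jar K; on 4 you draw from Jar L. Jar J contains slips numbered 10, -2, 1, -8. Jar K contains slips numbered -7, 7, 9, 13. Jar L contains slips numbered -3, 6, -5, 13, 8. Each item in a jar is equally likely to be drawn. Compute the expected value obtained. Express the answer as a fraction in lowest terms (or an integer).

301/80

E[X | Jar J] = (10 − 2 + 1 − 8)/4 = 1/4
E[X | Jar K] = (-7 + 7 + 9 + 13)/4 = 11/2
E[X | Jar L] = (-3 + 6 − 5 + 13 + 8)/5 = 19/5
E[X] = (1/4)·1/4 + (1/2)·11/2 + (1/4)·19/5 = 301/80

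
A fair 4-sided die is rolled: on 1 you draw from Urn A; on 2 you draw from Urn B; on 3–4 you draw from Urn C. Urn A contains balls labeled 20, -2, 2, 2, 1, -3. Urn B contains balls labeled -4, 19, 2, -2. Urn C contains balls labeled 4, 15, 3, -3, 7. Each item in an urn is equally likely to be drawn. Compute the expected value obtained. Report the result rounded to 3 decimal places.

4.371

E[X | Urn A] = (20 − 2 + 2 + 2 + 1 − 3)/6 = 10/3
E[X | Urn B] = (-4 + 19 + 2 − 2)/4 = 15/4
E[X | Urn C] = (4 + 15 + 3 − 3 + 7)/5 = 26/5
E[X] = (1/4)·10/3 + (1/4)·15/4 + (1/2)·26/5 = 1049/240 ≈ 4.371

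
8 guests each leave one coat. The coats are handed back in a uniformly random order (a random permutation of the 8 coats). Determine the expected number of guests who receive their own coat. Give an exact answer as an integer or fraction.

Let Xᵢ = 1 if person i gets their own coat. For each i, P(Xᵢ=1) = 1/8.
By linearity of expectation, E[X₁+…+X_8] = 8·(1/8) = 1.

1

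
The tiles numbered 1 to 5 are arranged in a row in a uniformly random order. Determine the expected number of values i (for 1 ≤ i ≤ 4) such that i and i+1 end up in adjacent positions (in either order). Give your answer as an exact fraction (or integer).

8/5

For each i ∈ {1,…,4}, let Xᵢ = 1 if i and i+1 are adjacent. P(Xᵢ=1) = 2·(5−1)!/5! = 2/5.
By linearity, E[ΣXᵢ] = (4)·(2/5) = 8/5.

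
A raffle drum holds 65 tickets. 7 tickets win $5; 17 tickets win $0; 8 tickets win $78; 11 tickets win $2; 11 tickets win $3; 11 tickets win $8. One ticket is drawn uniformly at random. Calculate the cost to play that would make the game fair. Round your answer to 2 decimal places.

$12.34

E[payout] = (7/65)·5 + (17/65)·0 + (8/65)·78 + (11/65)·2 + (11/65)·3 + (11/65)·8 = 802/65
Fair fee = E[payout] = 802/65 ≈ $12.34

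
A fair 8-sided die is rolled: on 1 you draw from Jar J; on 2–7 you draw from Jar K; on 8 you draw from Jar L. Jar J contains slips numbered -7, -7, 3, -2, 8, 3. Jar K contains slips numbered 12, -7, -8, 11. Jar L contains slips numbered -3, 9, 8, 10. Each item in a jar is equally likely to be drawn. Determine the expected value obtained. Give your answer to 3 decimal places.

2.208

E[X | Jar J] = (-7 − 7 + 3 − 2 + 8 + 3)/6 = -1/3
E[X | Jar K] = (12 − 7 − 8 + 11)/4 = 2
E[X | Jar L] = (-3 + 9 + 8 + 10)/4 = 6
E[X] = (1/8)·(-1/3) + (3/4)·2 + (1/8)·6 = 53/24 ≈ 2.208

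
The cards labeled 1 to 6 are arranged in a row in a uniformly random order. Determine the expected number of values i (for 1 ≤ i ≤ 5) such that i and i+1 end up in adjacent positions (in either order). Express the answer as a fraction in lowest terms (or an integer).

5/3

For each i ∈ {1,…,5}, let Xᵢ = 1 if i and i+1 are adjacent. P(Xᵢ=1) = 2·(6−1)!/6! = 2/6.
By linearity, E[ΣXᵢ] = (5)·(2/6) = 5/3.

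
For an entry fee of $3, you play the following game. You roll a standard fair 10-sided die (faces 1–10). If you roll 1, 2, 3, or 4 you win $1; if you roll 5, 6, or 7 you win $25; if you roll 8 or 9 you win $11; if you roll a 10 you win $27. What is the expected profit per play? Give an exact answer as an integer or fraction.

49/5 dollars

E[payout] = (2/5)·1 + (1/5)·11 + (3/10)·25 + (1/10)·27 = 64/5
Expected profit = 64/5 − 3 = 49/5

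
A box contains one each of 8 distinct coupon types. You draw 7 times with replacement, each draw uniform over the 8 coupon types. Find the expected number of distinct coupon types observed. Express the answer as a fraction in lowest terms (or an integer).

1273609/262144

Let Xⱼ=1 if type j appears at least once. P(Xⱼ=1) = 1 − ((8−1)/8)^7 = 1273609/2097152.
E[#distinct] = 8·1273609/2097152 = 1273609/262144.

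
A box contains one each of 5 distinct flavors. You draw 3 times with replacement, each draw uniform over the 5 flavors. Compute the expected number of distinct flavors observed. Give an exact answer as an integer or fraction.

Let Xⱼ=1 if type j appears at least once. P(Xⱼ=1) = 1 − ((5−1)/5)^3 = 61/125.
E[#distinct] = 5·61/125 = 61/25.

61/25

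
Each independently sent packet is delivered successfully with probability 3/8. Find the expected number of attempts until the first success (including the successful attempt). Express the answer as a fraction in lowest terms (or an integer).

For a geometric distribution, E[trials] = 1/p = 1/(3/8) = 8/3.

8/3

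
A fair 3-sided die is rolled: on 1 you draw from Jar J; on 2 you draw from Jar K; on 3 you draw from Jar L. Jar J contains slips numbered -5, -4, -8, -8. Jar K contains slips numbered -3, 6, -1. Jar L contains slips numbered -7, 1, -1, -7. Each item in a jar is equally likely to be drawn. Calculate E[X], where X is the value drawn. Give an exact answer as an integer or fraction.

E[X | Jar J] = (-5 − 4 − 8 − 8)/4 = -25/4
E[X | Jar K] = (-3 + 6 − 1)/3 = 2/3
E[X | Jar L] = (-7 + 1 − 1 − 7)/4 = -7/2
E[X] = (1/3)·(-25/4) + (1/3)·2/3 + (1/3)·(-7/2) = -109/36

-109/36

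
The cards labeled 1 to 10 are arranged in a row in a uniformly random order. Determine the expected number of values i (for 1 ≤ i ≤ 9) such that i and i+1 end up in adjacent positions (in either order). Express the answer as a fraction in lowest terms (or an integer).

For each i ∈ {1,…,9}, let Xᵢ = 1 if i and i+1 are adjacent. P(Xᵢ=1) = 2·(10−1)!/10! = 2/10.
By linearity, E[ΣXᵢ] = (9)·(2/10) = 9/5.

9/5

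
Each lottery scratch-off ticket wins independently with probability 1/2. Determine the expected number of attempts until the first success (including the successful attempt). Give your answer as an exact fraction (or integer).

For a geometric distribution, E[trials] = 1/p = 1/(1/2) = 2.

2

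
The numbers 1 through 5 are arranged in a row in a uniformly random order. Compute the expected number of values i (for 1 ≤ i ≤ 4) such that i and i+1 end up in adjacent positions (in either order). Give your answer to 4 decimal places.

1.6000

For each i ∈ {1,…,4}, let Xᵢ = 1 if i and i+1 are adjacent. P(Xᵢ=1) = 2·(5−1)!/5! = 2/5.
By linearity, E[ΣXᵢ] = (4)·(2/5) = 8/5.
≈ 1.6000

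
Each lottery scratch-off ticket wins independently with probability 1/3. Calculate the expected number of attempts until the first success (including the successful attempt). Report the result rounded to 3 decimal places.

For a geometric distribution, E[trials] = 1/p = 1/(1/3) = 3.
≈ 3.000

3.000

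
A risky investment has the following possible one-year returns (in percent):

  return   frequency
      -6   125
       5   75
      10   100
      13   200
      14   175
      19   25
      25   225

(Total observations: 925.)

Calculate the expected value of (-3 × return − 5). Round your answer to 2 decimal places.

-43.19

Total = 925, so P(return=-6) = 125/925, etc.
E[-3x-5] = (5/37)·13 + (3/37)·(-20) + (4/37)·(-35) + (8/37)·(-44) + (7/37)·(-47) + (1/37)·(-62) + (9/37)·(-80)
     = -1598/37 ≈ -43.19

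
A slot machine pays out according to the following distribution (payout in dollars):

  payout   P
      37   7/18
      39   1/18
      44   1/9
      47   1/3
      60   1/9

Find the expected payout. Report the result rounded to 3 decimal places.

E[X] = (7/18)·37 + (1/18)·39 + (1/9)·44 + (1/3)·47 + (1/9)·60
     = 394/9 ≈ 43.778

$43.778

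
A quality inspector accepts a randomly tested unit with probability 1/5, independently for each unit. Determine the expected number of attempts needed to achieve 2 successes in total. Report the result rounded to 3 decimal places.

10.000

By linearity (sum of 2 independent geometric waits), E[trials] = 2/p = 2/(1/5) = 10.
≈ 10.000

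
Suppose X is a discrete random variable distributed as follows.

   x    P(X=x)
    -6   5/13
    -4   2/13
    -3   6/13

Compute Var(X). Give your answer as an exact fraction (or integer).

322/169

E[X] = (5/13)·(-6) + (2/13)·(-4) + (6/13)·(-3) = -56/13
E[X²] = (5/13)·36 + (2/13)·16 + (6/13)·9 = 266/13
Var(X) = 266/13 − (-56/13)² = 322/169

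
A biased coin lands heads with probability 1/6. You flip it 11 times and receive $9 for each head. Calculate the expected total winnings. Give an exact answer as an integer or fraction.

33/2 dollars

E[#heads] = 11·1/6 = 11/6 (linearity over flips).
E[winnings] = 9·11/6 = 33/2.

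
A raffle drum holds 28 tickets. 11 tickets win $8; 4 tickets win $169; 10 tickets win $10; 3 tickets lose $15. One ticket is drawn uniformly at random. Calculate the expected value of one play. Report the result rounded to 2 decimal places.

$29.25

E[payout] = (11/28)·8 + (4/28)·169 + (10/28)·10 + (3/28)·(-15) = 117/4
≈ $29.25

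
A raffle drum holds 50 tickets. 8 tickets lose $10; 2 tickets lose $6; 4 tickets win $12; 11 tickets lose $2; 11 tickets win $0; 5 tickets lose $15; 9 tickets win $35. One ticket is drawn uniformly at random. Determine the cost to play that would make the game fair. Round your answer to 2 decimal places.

E[payout] = (8/50)·(-10) + (2/50)·(-6) + (4/50)·12 + (11/50)·(-2) + (11/50)·0 + (5/50)·(-15) + (9/50)·35 = 87/25
Fair fee = E[payout] = 87/25 ≈ $3.48

$3.48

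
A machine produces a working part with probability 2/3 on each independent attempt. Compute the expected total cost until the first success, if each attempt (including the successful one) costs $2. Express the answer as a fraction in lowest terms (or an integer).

E[#attempts] = 1/p = 3/2; E[cost] = 2·3/2 = 3.

$3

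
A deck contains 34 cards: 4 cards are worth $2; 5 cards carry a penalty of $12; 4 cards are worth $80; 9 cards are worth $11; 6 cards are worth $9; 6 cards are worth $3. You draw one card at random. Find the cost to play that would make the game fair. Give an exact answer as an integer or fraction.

439/34 dollars

E[payout] = (4/34)·2 + (5/34)·(-12) + (4/34)·80 + (9/34)·11 + (6/34)·9 + (6/34)·3 = 439/34
Fair fee = E[payout] = 439/34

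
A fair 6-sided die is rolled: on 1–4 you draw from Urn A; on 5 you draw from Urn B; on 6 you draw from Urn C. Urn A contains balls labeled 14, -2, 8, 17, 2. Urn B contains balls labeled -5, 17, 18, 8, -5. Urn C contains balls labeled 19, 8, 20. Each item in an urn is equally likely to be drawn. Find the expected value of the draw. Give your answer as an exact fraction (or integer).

E[X | Urn A] = (14 − 2 + 8 + 17 + 2)/5 = 39/5
E[X | Urn B] = (-5 + 17 + 18 + 8 − 5)/5 = 33/5
E[X | Urn C] = (19 + 8 + 20)/3 = 47/3
E[X] = (2/3)·39/5 + (1/6)·33/5 + (1/6)·47/3 = 401/45

401/45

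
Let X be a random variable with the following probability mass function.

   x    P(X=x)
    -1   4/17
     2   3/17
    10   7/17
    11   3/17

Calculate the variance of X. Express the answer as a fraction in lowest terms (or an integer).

E[X] = (4/17)·(-1) + (3/17)·2 + (7/17)·10 + (3/17)·11 = 105/17
E[X²] = (4/17)·1 + (3/17)·4 + (7/17)·100 + (3/17)·121 = 1079/17
Var(X) = 1079/17 − (105/17)² = 7318/289

7318/289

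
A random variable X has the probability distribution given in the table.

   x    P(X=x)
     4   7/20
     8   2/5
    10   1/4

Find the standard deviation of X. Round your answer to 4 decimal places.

2.4062

E[X] = 71/10, E[X²] = 281/5
Var(X) = E[X²] − (E[X])² = 281/5 − 5041/100 = 579/100
SD(X) = √(579/100) ≈ 2.4062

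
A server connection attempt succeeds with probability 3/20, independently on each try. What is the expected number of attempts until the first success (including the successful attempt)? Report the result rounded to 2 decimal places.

For a geometric distribution, E[trials] = 1/p = 1/(3/20) = 20/3.
≈ 6.67

6.67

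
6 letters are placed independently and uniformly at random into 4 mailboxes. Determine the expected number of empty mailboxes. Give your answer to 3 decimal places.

0.712

Let Xⱼ=1 if mailbox j is empty. P(Xⱼ=1) = ((4-1)/4)^6 = 729/4096.
By linearity, E[#empty] = 4·729/4096 = 729/1024.
≈ 0.712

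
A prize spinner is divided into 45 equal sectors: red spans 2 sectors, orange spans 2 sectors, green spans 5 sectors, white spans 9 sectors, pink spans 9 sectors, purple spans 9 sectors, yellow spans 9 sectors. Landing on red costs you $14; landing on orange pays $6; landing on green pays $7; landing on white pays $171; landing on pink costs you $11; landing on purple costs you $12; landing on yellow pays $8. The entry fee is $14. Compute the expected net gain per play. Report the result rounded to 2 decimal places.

E[payout] = (2/45)·(-14) + (2/45)·6 + (5/45)·7 + (9/45)·171 + (9/45)·(-11) + (9/45)·(-12) + (9/45)·8 = 1423/45
Expected profit = 1423/45 − 14 = 793/45 ≈ $17.62

$17.62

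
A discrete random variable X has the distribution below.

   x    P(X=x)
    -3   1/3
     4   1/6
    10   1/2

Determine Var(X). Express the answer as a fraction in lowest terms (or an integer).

E[X] = (1/3)·(-3) + (1/6)·4 + (1/2)·10 = 14/3
E[X²] = (1/3)·9 + (1/6)·16 + (1/2)·100 = 167/3
Var(X) = 167/3 − (14/3)² = 305/9

305/9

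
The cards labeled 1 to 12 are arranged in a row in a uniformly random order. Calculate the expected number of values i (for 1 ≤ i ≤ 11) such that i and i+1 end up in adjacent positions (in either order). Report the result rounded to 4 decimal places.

For each i ∈ {1,…,11}, let Xᵢ = 1 if i and i+1 are adjacent. P(Xᵢ=1) = 2·(12−1)!/12! = 2/12.
By linearity, E[ΣXᵢ] = (11)·(2/12) = 11/6.
≈ 1.8333

1.8333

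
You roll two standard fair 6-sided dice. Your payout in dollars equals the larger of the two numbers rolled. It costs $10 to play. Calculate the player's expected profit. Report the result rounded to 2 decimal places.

Distribution of the larger of the two numbers rolled: 1 w.p. 1/36, 2 w.p. 1/12, 3 w.p. 5/36, 4 w.p. 7/36, 5 w.p. 1/4, 6 w.p. 11/36
E[payout] = (1/36)·1 + (1/12)·2 + (5/36)·3 + (7/36)·4 + (1/4)·5 + (11/36)·6 = 161/36
Expected profit = 161/36 − 10 = -199/36 ≈ -$5.53

-$5.53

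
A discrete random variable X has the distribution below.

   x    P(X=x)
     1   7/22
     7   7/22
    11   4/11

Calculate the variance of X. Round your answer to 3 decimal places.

E[X] = (7/22)·1 + (7/22)·7 + (4/11)·11 = 72/11
E[X²] = (7/22)·1 + (7/22)·49 + (4/11)·121 = 659/11
Var(X) = 659/11 − (72/11)² = 2065/121 ≈ 17.066

17.066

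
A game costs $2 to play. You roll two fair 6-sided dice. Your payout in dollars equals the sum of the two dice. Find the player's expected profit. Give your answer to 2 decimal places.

Distribution of the sum of the two dice: 2 w.p. 1/36, 3 w.p. 1/18, 4 w.p. 1/12, 5 w.p. 1/9, 6 w.p. 5/36, 7 w.p. 1/6, …
E[payout] = (1/36)·2 + (1/18)·3 + (1/12)·4 + (1/9)·5 + (5/36)·6 + (1/6)·7 + (5/36)·8 + (1/9)·9 + (1/12)·10 + (1/18)·11 + (1/36)·12 = 7
Expected profit = 7 − 2 = 5 ≈ $5.00

$5.00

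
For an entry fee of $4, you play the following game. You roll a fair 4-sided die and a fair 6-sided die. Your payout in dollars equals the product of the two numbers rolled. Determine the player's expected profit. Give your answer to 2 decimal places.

Distribution of the product of the two numbers rolled: 1 w.p. 1/24, 2 w.p. 1/12, 3 w.p. 1/12, 4 w.p. 1/8, 5 w.p. 1/24, 6 w.p. 1/8, …
E[payout] = (1/24)·1 + (1/12)·2 + (1/12)·3 + (1/8)·4 + (1/24)·5 + (1/8)·6 + (1/12)·8 + (1/24)·9 + (1/24)·10 + (1/8)·12 + (1/24)·15 + (1/24)·16 + (1/24)·18 + (1/24)·20 + (1/24)·24 = 35/4
Expected profit = 35/4 − 4 = 19/4 ≈ $4.75

$4.75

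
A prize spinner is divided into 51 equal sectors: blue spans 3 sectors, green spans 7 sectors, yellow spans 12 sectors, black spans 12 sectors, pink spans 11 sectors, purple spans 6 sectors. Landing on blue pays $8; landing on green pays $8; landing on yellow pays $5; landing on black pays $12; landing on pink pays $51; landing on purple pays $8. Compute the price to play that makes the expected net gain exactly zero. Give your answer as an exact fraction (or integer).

E[payout] = (3/51)·8 + (7/51)·8 + (12/51)·5 + (12/51)·12 + (11/51)·51 + (6/51)·8 = 893/51
Fair fee = E[payout] = 893/51

893/51 dollars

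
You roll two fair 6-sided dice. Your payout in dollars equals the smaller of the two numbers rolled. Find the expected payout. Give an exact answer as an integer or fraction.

Distribution of the smaller of the two numbers rolled: 1 w.p. 11/36, 2 w.p. 1/4, 3 w.p. 7/36, 4 w.p. 5/36, 5 w.p. 1/12, 6 w.p. 1/36
E[payout] = (11/36)·1 + (1/4)·2 + (7/36)·3 + (5/36)·4 + (1/12)·5 + (1/36)·6 = 91/36

91/36 dollars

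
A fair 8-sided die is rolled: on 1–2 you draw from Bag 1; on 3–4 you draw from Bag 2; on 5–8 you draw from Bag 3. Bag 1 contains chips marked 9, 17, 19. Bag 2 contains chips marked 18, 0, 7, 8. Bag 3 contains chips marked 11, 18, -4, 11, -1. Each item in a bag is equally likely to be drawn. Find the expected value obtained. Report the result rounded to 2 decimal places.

9.31

E[X | Bag 1] = (9 + 17 + 19)/3 = 15
E[X | Bag 2] = (18 + 0 + 7 + 8)/4 = 33/4
E[X | Bag 3] = (11 + 18 − 4 + 11 − 1)/5 = 7
E[X] = (1/4)·15 + (1/4)·33/4 + (1/2)·7 = 149/16 ≈ 9.31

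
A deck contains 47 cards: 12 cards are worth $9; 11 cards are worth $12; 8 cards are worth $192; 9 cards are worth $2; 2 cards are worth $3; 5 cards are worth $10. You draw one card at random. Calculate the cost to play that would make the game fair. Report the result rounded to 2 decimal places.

$39.36

E[payout] = (12/47)·9 + (11/47)·12 + (8/47)·192 + (9/47)·2 + (2/47)·3 + (5/47)·10 = 1850/47
Fair fee = E[payout] = 1850/47 ≈ $39.36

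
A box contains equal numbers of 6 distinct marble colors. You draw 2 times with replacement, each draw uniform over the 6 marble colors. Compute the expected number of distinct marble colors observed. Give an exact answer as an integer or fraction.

Let Xⱼ=1 if type j appears at least once. P(Xⱼ=1) = 1 − ((6−1)/6)^2 = 11/36.
E[#distinct] = 6·11/36 = 11/6.

11/6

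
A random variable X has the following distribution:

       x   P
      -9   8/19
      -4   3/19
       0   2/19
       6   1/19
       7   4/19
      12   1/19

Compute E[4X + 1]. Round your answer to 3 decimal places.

E[4x+1] = (8/19)·(-35) + (3/19)·(-15) + (2/19)·1 + (1/19)·25 + (4/19)·29 + (1/19)·49
     = -7 ≈ -7.000

-7.000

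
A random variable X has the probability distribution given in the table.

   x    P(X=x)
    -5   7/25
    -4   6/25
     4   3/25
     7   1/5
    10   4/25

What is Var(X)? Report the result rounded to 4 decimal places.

E[X] = (7/25)·(-5) + (6/25)·(-4) + (3/25)·4 + (1/5)·7 + (4/25)·10 = 28/25
E[X²] = (7/25)·25 + (6/25)·16 + (3/25)·16 + (1/5)·49 + (4/25)·100 = 964/25
Var(X) = 964/25 − (28/25)² = 23316/625 ≈ 37.3056

37.3056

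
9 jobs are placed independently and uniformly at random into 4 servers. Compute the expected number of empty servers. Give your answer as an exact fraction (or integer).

19683/65536

Let Xⱼ=1 if server j is empty. P(Xⱼ=1) = ((4-1)/4)^9 = 19683/262144.
By linearity, E[#empty] = 4·19683/262144 = 19683/65536.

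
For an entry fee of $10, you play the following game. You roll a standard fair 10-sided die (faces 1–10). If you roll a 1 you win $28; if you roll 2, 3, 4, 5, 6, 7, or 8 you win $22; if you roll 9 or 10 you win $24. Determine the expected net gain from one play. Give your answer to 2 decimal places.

$13.00

E[payout] = (7/10)·22 + (1/5)·24 + (1/10)·28 = 23
Expected profit = 23 − 10 = 13 ≈ $13.00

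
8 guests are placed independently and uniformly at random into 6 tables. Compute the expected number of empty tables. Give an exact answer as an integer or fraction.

390625/279936

Let Xⱼ=1 if table j is empty. P(Xⱼ=1) = ((6-1)/6)^8 = 390625/1679616.
By linearity, E[#empty] = 6·390625/1679616 = 390625/279936.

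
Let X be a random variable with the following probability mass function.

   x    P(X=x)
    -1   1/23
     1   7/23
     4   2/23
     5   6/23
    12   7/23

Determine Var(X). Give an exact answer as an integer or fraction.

11170/529

E[X] = (1/23)·(-1) + (7/23)·1 + (2/23)·4 + (6/23)·5 + (7/23)·12 = 128/23
E[X²] = (1/23)·1 + (7/23)·1 + (2/23)·16 + (6/23)·25 + (7/23)·144 = 1198/23
Var(X) = 1198/23 − (128/23)² = 11170/529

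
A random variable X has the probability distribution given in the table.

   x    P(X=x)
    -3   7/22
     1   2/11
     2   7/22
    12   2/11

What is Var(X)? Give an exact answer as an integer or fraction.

E[X] = (7/22)·(-3) + (2/11)·1 + (7/22)·2 + (2/11)·12 = 45/22
E[X²] = (7/22)·9 + (2/11)·1 + (7/22)·4 + (2/11)·144 = 61/2
Var(X) = 61/2 − (45/22)² = 12737/484

12737/484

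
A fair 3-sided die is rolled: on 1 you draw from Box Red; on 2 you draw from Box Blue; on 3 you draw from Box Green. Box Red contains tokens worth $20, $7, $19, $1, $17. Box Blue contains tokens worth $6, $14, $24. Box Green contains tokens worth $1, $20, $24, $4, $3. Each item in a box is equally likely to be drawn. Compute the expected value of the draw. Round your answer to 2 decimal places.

$12.62

E[X | Box Red] = (20 + 7 + 19 + 1 + 17)/5 = 64/5
E[X | Box Blue] = (6 + 14 + 24)/3 = 44/3
E[X | Box Green] = (1 + 20 + 24 + 4 + 3)/5 = 52/5
E[X] = (1/3)·64/5 + (1/3)·44/3 + (1/3)·52/5 = 568/45 ≈ 12.62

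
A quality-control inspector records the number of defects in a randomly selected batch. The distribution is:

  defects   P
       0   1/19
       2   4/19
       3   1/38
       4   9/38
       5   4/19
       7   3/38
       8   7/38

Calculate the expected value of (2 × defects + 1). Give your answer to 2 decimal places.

10.05

E[2x+1] = (1/19)·1 + (4/19)·5 + (1/38)·7 + (9/38)·9 + (4/19)·11 + (3/38)·15 + (7/38)·17
     = 191/19 ≈ 10.05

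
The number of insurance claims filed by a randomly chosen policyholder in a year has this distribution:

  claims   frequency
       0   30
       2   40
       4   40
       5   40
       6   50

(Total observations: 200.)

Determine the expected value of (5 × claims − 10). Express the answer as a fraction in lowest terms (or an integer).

17/2

Total = 200, so P(claims=0) = 30/200, etc.
E[5x-10] = (3/20)·(-10) + (1/5)·0 + (1/5)·10 + (1/5)·15 + (1/4)·20
     = 17/2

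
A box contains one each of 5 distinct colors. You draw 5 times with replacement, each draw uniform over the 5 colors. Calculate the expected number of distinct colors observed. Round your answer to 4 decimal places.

Let Xⱼ=1 if type j appears at least once. P(Xⱼ=1) = 1 − ((5−1)/5)^5 = 2101/3125.
E[#distinct] = 5·2101/3125 = 2101/625.
≈ 3.3616

3.3616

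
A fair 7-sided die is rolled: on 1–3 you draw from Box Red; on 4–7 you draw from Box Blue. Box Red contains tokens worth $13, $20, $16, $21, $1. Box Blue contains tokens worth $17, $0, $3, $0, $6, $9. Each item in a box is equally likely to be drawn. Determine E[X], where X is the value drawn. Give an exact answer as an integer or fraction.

989/105 dollars

E[X | Box Red] = (13 + 20 + 16 + 21 + 1)/5 = 71/5
E[X | Box Blue] = (17 + 0 + 3 + 0 + 6 + 9)/6 = 35/6
E[X] = (3/7)·71/5 + (4/7)·35/6 = 989/105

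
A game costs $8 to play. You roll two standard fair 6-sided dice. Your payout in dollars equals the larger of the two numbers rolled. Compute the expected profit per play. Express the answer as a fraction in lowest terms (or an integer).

Distribution of the larger of the two numbers rolled: 1 w.p. 1/36, 2 w.p. 1/12, 3 w.p. 5/36, 4 w.p. 7/36, 5 w.p. 1/4, 6 w.p. 11/36
E[payout] = (1/36)·1 + (1/12)·2 + (5/36)·3 + (7/36)·4 + (1/4)·5 + (11/36)·6 = 161/36
Expected profit = 161/36 − 8 = -127/36

-127/36 dollars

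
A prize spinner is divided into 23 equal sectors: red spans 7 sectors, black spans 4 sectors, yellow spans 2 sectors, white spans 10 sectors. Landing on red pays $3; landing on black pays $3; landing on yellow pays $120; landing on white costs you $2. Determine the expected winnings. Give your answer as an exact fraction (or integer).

E[payout] = (7/23)·3 + (4/23)·3 + (2/23)·120 + (10/23)·(-2) = 11

$11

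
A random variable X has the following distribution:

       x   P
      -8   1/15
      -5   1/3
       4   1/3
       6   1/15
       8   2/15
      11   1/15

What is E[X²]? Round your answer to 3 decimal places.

36.933

E[X²] = (1/15)·64 + (1/3)·25 + (1/3)·16 + (1/15)·36 + (2/15)·64 + (1/15)·121
     = 554/15 ≈ 36.933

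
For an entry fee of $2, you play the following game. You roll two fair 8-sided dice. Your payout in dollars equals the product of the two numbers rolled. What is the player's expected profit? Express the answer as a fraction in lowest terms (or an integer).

73/4 dollars

Distribution of the product of the two numbers rolled: 1 w.p. 1/64, 2 w.p. 1/32, 3 w.p. 1/32, 4 w.p. 3/64, 5 w.p. 1/32, 6 w.p. 1/16, …
E[payout] = (1/64)·1 + (1/32)·2 + (1/32)·3 + (3/64)·4 + (1/32)·5 + (1/16)·6 + (1/32)·7 + (1/16)·8 + (1/64)·9 + (1/32)·10 + (1/16)·12 + (1/32)·14 + (1/32)·15 + (3/64)·16 + (1/32)·18 + (1/32)·20 + (1/32)·21 + (1/16)·24 + (1/64)·25 + (1/32)·28 + (1/32)·30 + (1/32)·32 + (1/32)·35 + (1/64)·36 + (1/32)·40 + (1/32)·42 + (1/32)·48 + (1/64)·49 + (1/32)·56 + (1/64)·64 = 81/4
Expected profit = 81/4 − 2 = 73/4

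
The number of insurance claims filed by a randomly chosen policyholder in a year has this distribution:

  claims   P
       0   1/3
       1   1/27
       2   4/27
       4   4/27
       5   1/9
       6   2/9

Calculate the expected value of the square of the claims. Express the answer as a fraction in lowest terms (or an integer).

124/9

E[X²] = (1/3)·0 + (1/27)·1 + (4/27)·4 + (4/27)·16 + (1/9)·25 + (2/9)·36
     = 124/9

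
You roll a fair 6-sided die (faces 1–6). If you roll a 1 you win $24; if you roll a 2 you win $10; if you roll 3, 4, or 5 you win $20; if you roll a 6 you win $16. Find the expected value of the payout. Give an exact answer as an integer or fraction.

55/3 dollars

E[payout] = (1/6)·10 + (1/6)·16 + (1/2)·20 + (1/6)·24 = 55/3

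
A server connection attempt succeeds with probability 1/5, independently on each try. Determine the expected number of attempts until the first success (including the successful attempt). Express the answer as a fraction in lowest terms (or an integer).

5

For a geometric distribution, E[trials] = 1/p = 1/(1/5) = 5.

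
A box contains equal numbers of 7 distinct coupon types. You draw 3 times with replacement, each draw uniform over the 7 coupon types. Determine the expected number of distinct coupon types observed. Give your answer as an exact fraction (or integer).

127/49

Let Xⱼ=1 if type j appears at least once. P(Xⱼ=1) = 1 − ((7−1)/7)^3 = 127/343.
E[#distinct] = 7·127/343 = 127/49.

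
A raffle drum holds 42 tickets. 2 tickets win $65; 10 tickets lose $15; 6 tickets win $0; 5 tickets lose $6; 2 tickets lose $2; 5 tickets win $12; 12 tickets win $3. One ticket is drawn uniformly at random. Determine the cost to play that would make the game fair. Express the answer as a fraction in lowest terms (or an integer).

$1

E[payout] = (2/42)·65 + (10/42)·(-15) + (6/42)·0 + (5/42)·(-6) + (2/42)·(-2) + (5/42)·12 + (12/42)·3 = 1
Fair fee = E[payout] = 1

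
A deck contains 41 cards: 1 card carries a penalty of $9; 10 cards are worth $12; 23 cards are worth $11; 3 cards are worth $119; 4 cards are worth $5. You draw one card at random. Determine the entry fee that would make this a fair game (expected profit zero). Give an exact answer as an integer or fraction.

741/41 dollars

E[payout] = (1/41)·(-9) + (10/41)·12 + (23/41)·11 + (3/41)·119 + (4/41)·5 = 741/41
Fair fee = E[payout] = 741/41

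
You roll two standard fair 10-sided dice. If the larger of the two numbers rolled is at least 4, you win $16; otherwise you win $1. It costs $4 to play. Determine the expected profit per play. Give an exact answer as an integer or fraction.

213/20 dollars

E[payout] = (9/100)·1 + (91/100)·16 = 293/20
Expected profit = 293/20 − 4 = 213/20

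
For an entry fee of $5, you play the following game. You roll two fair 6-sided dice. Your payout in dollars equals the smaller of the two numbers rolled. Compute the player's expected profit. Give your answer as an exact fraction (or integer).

-89/36 dollars

Distribution of the smaller of the two numbers rolled: 1 w.p. 11/36, 2 w.p. 1/4, 3 w.p. 7/36, 4 w.p. 5/36, 5 w.p. 1/12, 6 w.p. 1/36
E[payout] = (11/36)·1 + (1/4)·2 + (7/36)·3 + (5/36)·4 + (1/12)·5 + (1/36)·6 = 91/36
Expected profit = 91/36 − 5 = -89/36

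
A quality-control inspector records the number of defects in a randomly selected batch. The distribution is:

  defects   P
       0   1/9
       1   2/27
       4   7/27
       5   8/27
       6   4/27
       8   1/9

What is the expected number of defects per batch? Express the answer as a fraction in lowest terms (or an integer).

E[X] = (1/9)·0 + (2/27)·1 + (7/27)·4 + (8/27)·5 + (4/27)·6 + (1/9)·8
     = 118/27

118/27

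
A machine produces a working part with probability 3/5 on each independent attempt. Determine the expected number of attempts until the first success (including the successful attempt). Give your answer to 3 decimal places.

For a geometric distribution, E[trials] = 1/p = 1/(3/5) = 5/3.
≈ 1.667

1.667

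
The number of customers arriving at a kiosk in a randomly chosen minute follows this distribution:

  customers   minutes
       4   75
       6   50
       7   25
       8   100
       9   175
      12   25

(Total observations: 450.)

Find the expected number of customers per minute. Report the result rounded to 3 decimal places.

7.667

Total = 450, so P(customers=4) = 75/450, etc.
E[X] = (1/6)·4 + (1/9)·6 + (1/18)·7 + (2/9)·8 + (7/18)·9 + (1/18)·12
     = 23/3 ≈ 7.667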